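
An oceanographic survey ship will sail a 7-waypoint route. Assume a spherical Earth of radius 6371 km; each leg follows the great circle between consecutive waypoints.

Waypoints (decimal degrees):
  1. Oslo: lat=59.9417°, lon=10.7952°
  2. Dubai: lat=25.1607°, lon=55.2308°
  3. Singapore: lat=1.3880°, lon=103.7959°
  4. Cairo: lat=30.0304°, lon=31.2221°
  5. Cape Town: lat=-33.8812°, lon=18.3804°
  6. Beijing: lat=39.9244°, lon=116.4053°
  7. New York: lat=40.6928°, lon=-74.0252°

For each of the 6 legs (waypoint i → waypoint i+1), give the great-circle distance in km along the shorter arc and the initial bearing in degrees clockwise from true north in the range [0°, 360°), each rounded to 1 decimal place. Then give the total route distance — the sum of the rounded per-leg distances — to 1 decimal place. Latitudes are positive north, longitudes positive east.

Leg 1: dist=5141.2 km, bearing=118.7°
Leg 2: dist=5835.0 km, bearing=109.1°
Leg 3: dist=8257.0 km, bearing=300.9°
Leg 4: dist=7233.6 km, bearing=191.7°
Leg 5: dist=12957.5 km, bearing=58.1°
Leg 6: dist=10988.9 km, bearing=8.0°
Total: 50413.2 km

Leg 1: φ1=1.0461800, φ2=0.4391371, Δφ=-0.6070430, Δλ=0.7755475 rad; a=sin²(Δφ/2)+cosφ1·cosφ2·sin²(Δλ/2)=0.1541522413; c=2·atan2(√a, √(1-a))=0.806962159; dist=6371·c=5141.156 ≈ 5141.2 km; running total=5141.2 km
Leg 1 bearing: y=sinΔλ·cosφ2=0.63368019, x=cosφ1·sinφ2-sinφ1·cosφ2·cosΔλ=-0.34641987; θ=atan2(y, x)=118.6645° ≈ 118.7°
Leg 2: φ1=0.4391371, φ2=0.0242252, Δφ=-0.4149119, Δλ=0.8476209 rad; a=sin²(Δφ/2)+cosφ1·cosφ2·sin²(Δλ/2)=0.1954489570; c=2·atan2(√a, √(1-a))=0.915868398; dist=6371·c=5834.998 ≈ 5835.0 km; running total=10976.2 km
Leg 2 bearing: y=sinΔλ·cosφ2=0.74948814, x=cosφ1·sinφ2-sinφ1·cosφ2·cosΔλ=-0.25934954; θ=atan2(y, x)=109.0874° ≈ 109.1°
Leg 3: φ1=0.0242252, φ2=0.5241294, Δφ=0.4999042, Δλ=-1.2666518 rad; a=sin²(Δφ/2)+cosφ1·cosφ2·sin²(Δλ/2)=0.3643391220; c=2·atan2(√a, √(1-a))=1.296030291; dist=6371·c=8257.009 ≈ 8257.0 km; running total=19233.2 km
Leg 3 bearing: y=sinΔλ·cosφ2=-0.82602462, x=cosφ1·sinφ2-sinφ1·cosφ2·cosΔλ=0.49403221; θ=atan2(y, x)=-59.1170° <0 so +360° → 300.8830° ≈ 300.9°
Leg 4: φ1=0.5241294, φ2=-0.5913385, Δφ=-1.1154679, Δλ=-0.2241299 rad; a=sin²(Δφ/2)+cosφ1·cosφ2·sin²(Δλ/2)=0.2891100645; c=2·atan2(√a, √(1-a))=1.135388876; dist=6371·c=7233.563 ≈ 7233.6 km; running total=26466.8 km
Leg 4 bearing: y=sinΔλ·cosφ2=-0.18451766, x=cosφ1·sinφ2-sinφ1·cosφ2·cosΔλ=-0.88772460; θ=atan2(y, x)=-168.2580° <0 so +360° → 191.7420° ≈ 191.7°
Leg 5: φ1=-0.5913385, φ2=0.6968122, Δφ=1.2881507, Δλ=1.7108573 rad; a=sin²(Δφ/2)+cosφ1·cosφ2·sin²(Δλ/2)=0.7233270527; c=2·atan2(√a, √(1-a))=2.033818505; dist=6371·c=12957.458 ≈ 12957.5 km; running total=39424.3 km
Leg 5 bearing: y=sinΔλ·cosφ2=0.75938212, x=cosφ1·sinφ2-sinφ1·cosφ2·cosΔλ=0.47311617; θ=atan2(y, x)=58.0759° ≈ 58.1°
Leg 6: φ1=0.6968122, φ2=0.7102233, Δφ=0.0134111, Δλ=-3.3236392 rad; a=sin²(Δφ/2)+cosφ1·cosφ2·sin²(Δλ/2)=0.5767105681; c=2·atan2(√a, √(1-a))=1.724825801; dist=6371·c=10988.865 ≈ 10988.9 km; running total=50413.2 km
Leg 6 bearing: y=sinΔλ·cosφ2=0.13726952, x=cosφ1·sinφ2-sinφ1·cosφ2·cosΔλ=0.97858011; θ=atan2(y, x)=7.9850° ≈ 8.0°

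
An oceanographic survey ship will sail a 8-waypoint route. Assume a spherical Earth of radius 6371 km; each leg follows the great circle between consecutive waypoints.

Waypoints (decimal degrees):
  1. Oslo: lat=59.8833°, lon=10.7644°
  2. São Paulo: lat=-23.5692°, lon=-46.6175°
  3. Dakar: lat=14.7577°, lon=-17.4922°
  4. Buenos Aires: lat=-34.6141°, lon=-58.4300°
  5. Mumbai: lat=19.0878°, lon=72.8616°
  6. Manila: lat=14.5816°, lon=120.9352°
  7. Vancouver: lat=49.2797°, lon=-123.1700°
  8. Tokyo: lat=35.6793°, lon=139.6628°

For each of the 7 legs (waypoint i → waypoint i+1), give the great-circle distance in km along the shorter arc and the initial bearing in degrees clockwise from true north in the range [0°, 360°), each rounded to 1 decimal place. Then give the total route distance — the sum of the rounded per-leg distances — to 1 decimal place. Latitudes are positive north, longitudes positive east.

Leg 1: φ1=1.0451608, φ2=-0.4113601, Δφ=-1.4565209, Δλ=-1.0015031 rad; a=sin²(Δφ/2)+cosφ1·cosφ2·sin²(Δλ/2)=0.5489861165; c=2·atan2(√a, √(1-a))=1.668925973; dist=6371·c=10632.727 ≈ 10632.7 km; running total=10632.7 km
Leg 1 bearing: y=sinΔλ·cosφ2=-0.77201713, x=cosφ1·sinφ2-sinφ1·cosφ2·cosΔλ=-0.62800556; θ=atan2(y, x)=-129.1270° <0 so +360° → 230.8730° ≈ 230.9°
Leg 2: φ1=-0.4113601, φ2=0.2575705, Δφ=0.6689306, Δλ=0.5083324 rad; a=sin²(Δφ/2)+cosφ1·cosφ2·sin²(Δλ/2)=0.1637930151; c=2·atan2(√a, √(1-a))=0.833331002; dist=6371·c=5309.152 ≈ 5309.2 km; running total=15941.9 km
Leg 2 bearing: y=sinΔλ·cosφ2=0.47066507, x=cosφ1·sinφ2-sinφ1·cosφ2·cosΔλ=0.57125638; θ=atan2(y, x)=39.4855° ≈ 39.5°
Leg 3: φ1=0.2575705, φ2=-0.6041300, Δφ=-0.8617005, Δλ=-0.7144994 rad; a=sin²(Δφ/2)+cosφ1·cosφ2·sin²(Δλ/2)=0.2717497166; c=2·atan2(√a, √(1-a))=1.096738286; dist=6371·c=6987.320 ≈ 6987.3 km; running total=22929.2 km
Leg 3 bearing: y=sinΔλ·cosφ2=-0.53925975, x=cosφ1·sinφ2-sinφ1·cosφ2·cosΔλ=-0.70767659; θ=atan2(y, x)=-142.6921° <0 so +360° → 217.3079° ≈ 217.3°
Leg 4: φ1=-0.6041300, φ2=0.3331450, Δφ=0.9372750, Δλ=2.2914707 rad; a=sin²(Δφ/2)+cosφ1·cosφ2·sin²(Δλ/2)=0.8494946551; c=2·atan2(√a, √(1-a))=2.344779554; dist=6371·c=14938.591 ≈ 14938.6 km; running total=37867.8 km
Leg 4 bearing: y=sinΔλ·cosφ2=0.71004999, x=cosφ1·sinφ2-sinφ1·cosφ2·cosΔλ=-0.08510558; θ=atan2(y, x)=96.8348° ≈ 96.8°
Leg 5: φ1=0.3331450, φ2=0.2544969, Δφ=-0.0786480, Δλ=0.8390426 rad; a=sin²(Δφ/2)+cosφ1·cosφ2·sin²(Δλ/2)=0.1532855657; c=2·atan2(√a, √(1-a))=0.804559257; dist=6371·c=5125.847 ≈ 5125.8 km; running total=42993.6 km
Leg 5 bearing: y=sinΔλ·cosφ2=0.72003944, x=cosφ1·sinφ2-sinφ1·cosφ2·cosΔλ=0.02645003; θ=atan2(y, x)=87.8962° ≈ 87.9°
Leg 6: φ1=0.2544969, φ2=0.8600930, Δφ=0.6055961, Δλ=-4.2604395 rad; a=sin²(Δφ/2)+cosφ1·cosφ2·sin²(Δλ/2)=0.5424582450; c=2·atan2(√a, √(1-a))=1.655815202; dist=6371·c=10549.199 ≈ 10549.2 km; running total=53542.8 km
Leg 6 bearing: y=sinΔλ·cosφ2=0.58686764, x=cosφ1·sinφ2-sinφ1·cosφ2·cosΔλ=0.80521771; θ=atan2(y, x)=36.0857° ≈ 36.1°
Leg 7: φ1=0.8600930, φ2=0.6227213, Δφ=-0.2373718, Δλ=4.5872977 rad; a=sin²(Δφ/2)+cosφ1·cosφ2·sin²(Δλ/2)=0.3120347328; c=2·atan2(√a, √(1-a))=1.185395562; dist=6371·c=7552.155 ≈ 7552.2 km; running total=61095.0 km
Leg 7 bearing: y=sinΔλ·cosφ2=-0.80594726, x=cosφ1·sinφ2-sinφ1·cosφ2·cosΔλ=0.45730213; θ=atan2(y, x)=-60.4290° <0 so +360° → 299.5710° ≈ 299.6°

Leg 1: dist=10632.7 km, bearing=230.9°
Leg 2: dist=5309.2 km, bearing=39.5°
Leg 3: dist=6987.3 km, bearing=217.3°
Leg 4: dist=14938.6 km, bearing=96.8°
Leg 5: dist=5125.8 km, bearing=87.9°
Leg 6: dist=10549.2 km, bearing=36.1°
Leg 7: dist=7552.2 km, bearing=299.6°
Total: 61095.0 km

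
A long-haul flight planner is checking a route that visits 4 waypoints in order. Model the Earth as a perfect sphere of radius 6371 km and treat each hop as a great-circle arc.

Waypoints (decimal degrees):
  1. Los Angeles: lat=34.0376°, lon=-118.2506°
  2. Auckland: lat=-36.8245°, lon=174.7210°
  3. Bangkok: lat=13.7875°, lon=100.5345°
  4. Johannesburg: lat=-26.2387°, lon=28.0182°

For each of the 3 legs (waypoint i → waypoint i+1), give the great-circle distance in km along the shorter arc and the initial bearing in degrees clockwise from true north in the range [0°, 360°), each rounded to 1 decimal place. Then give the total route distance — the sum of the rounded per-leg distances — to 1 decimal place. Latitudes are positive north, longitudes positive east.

Leg 1: φ1=0.5940682, φ2=-0.6427088, Δφ=-1.2367770, Δλ=5.1133190 rad; a=sin²(Δφ/2)+cosφ1·cosφ2·sin²(Δλ/2)=0.5383030852; c=2·atan2(√a, √(1-a))=1.647477623; dist=6371·c=10496.080 ≈ 10496.1 km; running total=10496.1 km
Leg 1 bearing: y=sinΔλ·cosφ2=-0.73699620, x=cosφ1·sinφ2-sinφ1·cosφ2·cosΔλ=-0.67154158; θ=atan2(y, x)=-132.3394° <0 so +360° → 227.6606° ≈ 227.7°
Leg 2: φ1=-0.6427088, φ2=0.2406373, Δφ=0.8833460, Δλ=-1.2947987 rad; a=sin²(Δφ/2)+cosφ1·cosφ2·sin²(Δλ/2)=0.4654960355; c=2·atan2(√a, √(1-a))=1.501733510; dist=6371·c=9567.544 ≈ 9567.5 km; running total=20063.6 km
Leg 2 bearing: y=sinΔλ·cosφ2=-0.93443060, x=cosφ1·sinφ2-sinφ1·cosφ2·cosΔλ=0.34939571; θ=atan2(y, x)=-69.4986° <0 so +360° → 290.5014° ≈ 290.5°
Leg 3: φ1=0.2406373, φ2=-0.4579517, Δφ=-0.6985890, Δλ=-1.2656482 rad; a=sin²(Δφ/2)+cosφ1·cosφ2·sin²(Δλ/2)=0.4218258748; c=2·atan2(√a, √(1-a))=1.413803983; dist=6371·c=9007.345 ≈ 9007.3 km; running total=29070.9 km
Leg 3 bearing: y=sinΔλ·cosφ2=-0.85552261, x=cosφ1·sinφ2-sinφ1·cosφ2·cosΔλ=-0.49359527; θ=atan2(y, x)=-119.9829° <0 so +360° → 240.0171° ≈ 240.0°

Leg 1: dist=10496.1 km, bearing=227.7°
Leg 2: dist=9567.5 km, bearing=290.5°
Leg 3: dist=9007.3 km, bearing=240.0°
Total: 29070.9 km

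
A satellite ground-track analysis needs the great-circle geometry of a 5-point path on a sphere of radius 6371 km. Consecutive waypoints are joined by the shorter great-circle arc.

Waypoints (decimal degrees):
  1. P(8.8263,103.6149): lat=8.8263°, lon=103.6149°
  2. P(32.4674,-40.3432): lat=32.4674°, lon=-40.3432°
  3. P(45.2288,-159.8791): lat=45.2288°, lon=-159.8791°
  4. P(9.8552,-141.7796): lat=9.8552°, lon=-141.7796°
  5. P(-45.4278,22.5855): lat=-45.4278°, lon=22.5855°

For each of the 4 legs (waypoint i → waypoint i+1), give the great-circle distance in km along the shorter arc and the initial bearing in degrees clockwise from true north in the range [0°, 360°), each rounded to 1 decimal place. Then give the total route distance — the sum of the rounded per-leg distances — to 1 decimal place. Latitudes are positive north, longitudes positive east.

Leg 1: φ1=0.1540480, φ2=0.5666630, Δφ=0.4126150, Δλ=-2.5125428 rad; a=sin²(Δφ/2)+cosφ1·cosφ2·sin²(Δλ/2)=0.7958772390; c=2·atan2(√a, √(1-a))=2.204029886; dist=6371·c=14041.874 ≈ 14041.9 km; running total=14041.9 km
Leg 1 bearing: y=sinΔλ·cosφ2=-0.49641169, x=cosφ1·sinφ2-sinφ1·cosφ2·cosΔλ=0.63513941; θ=atan2(y, x)=-38.0104° <0 so +360° → 321.9896° ≈ 322.0°
Leg 2: φ1=0.5666630, φ2=0.7893915, Δφ=0.2227284, Δλ=-2.0862950 rad; a=sin²(Δφ/2)+cosφ1·cosφ2·sin²(Δλ/2)=0.4559094393; c=2·atan2(√a, √(1-a))=1.482500522; dist=6371·c=9445.011 ≈ 9445.0 km; running total=23486.9 km
Leg 2 bearing: y=sinΔλ·cosφ2=-0.61275447, x=cosφ1·sinφ2-sinφ1·cosφ2·cosΔλ=0.78533817; θ=atan2(y, x)=-37.9629° <0 so +360° → 322.0371° ≈ 322.0°
Leg 3: φ1=0.7893915, φ2=0.1720057, Δφ=-0.6173858, Δλ=0.3158959 rad; a=sin²(Δφ/2)+cosφ1·cosφ2·sin²(Δλ/2)=0.1094699376; c=2·atan2(√a, √(1-a))=0.674434630; dist=6371·c=4296.823 ≈ 4296.8 km; running total=27783.7 km
Leg 3 bearing: y=sinΔλ·cosφ2=0.30608375, x=cosφ1·sinφ2-sinφ1·cosφ2·cosΔλ=-0.54429571; θ=atan2(y, x)=150.6489° ≈ 150.6°
Leg 4: φ1=0.1720057, φ2=-0.7928647, Δφ=-0.9648704, Δλ=2.8687122 rad; a=sin²(Δφ/2)+cosφ1·cosφ2·sin²(Δλ/2)=0.8938971879; c=2·atan2(√a, √(1-a))=2.478016161; dist=6371·c=15787.441 ≈ 15787.4 km; running total=43571.1 km
Leg 4 bearing: y=sinΔλ·cosφ2=0.18914165, x=cosφ1·sinφ2-sinφ1·cosφ2·cosΔλ=-0.58617869; θ=atan2(y, x)=162.1167° ≈ 162.1°

Leg 1: dist=14041.9 km, bearing=322.0°
Leg 2: dist=9445.0 km, bearing=322.0°
Leg 3: dist=4296.8 km, bearing=150.6°
Leg 4: dist=15787.4 km, bearing=162.1°
Total: 43571.1 km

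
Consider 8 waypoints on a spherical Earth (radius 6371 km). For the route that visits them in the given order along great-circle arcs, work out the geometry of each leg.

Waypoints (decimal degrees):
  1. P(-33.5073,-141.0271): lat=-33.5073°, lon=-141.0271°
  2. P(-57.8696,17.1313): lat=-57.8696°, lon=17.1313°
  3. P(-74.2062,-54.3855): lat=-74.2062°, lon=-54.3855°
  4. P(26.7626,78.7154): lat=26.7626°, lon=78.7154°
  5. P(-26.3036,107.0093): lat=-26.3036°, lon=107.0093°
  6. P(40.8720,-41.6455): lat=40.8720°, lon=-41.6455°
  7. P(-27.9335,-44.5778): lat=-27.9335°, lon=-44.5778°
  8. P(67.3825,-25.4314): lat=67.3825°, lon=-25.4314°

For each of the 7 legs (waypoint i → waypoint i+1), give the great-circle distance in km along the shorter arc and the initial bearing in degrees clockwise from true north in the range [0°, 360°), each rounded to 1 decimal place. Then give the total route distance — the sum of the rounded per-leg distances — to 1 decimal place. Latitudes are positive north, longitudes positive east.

Leg 1: φ1=-0.5848127, φ2=-1.0100151, Δφ=-0.4252023, Δλ=2.7603848 rad; a=sin²(Δφ/2)+cosφ1·cosφ2·sin²(Δλ/2)=0.4720686489; c=2·atan2(√a, √(1-a))=1.514904529; dist=6371·c=9651.457 ≈ 9651.5 km; running total=9651.5 km
Leg 1 bearing: y=sinΔλ·cosφ2=0.19786971, x=cosφ1·sinφ2-sinφ1·cosφ2·cosΔλ=-0.97863524; θ=atan2(y, x)=168.5695° ≈ 168.6°
Leg 2: φ1=-1.0100151, φ2=-1.2951425, Δφ=-0.2851275, Δλ=-1.2482036 rad; a=sin²(Δφ/2)+cosφ1·cosφ2·sin²(Δλ/2)=0.0696194547; c=2·atan2(√a, √(1-a))=0.534033300; dist=6371·c=3402.326 ≈ 3402.3 km; running total=13053.8 km
Leg 2 bearing: y=sinΔλ·cosφ2=-0.25813637, x=cosφ1·sinφ2-sinφ1·cosφ2·cosΔλ=-0.43869803; θ=atan2(y, x)=-149.5268° <0 so +360° → 210.4732° ≈ 210.5°
Leg 3: φ1=-1.2951425, φ2=0.4670955, Δφ=1.7622380, Δλ=2.3230489 rad; a=sin²(Δφ/2)+cosφ1·cosφ2·sin²(Δλ/2)=0.7996737101; c=2·atan2(√a, √(1-a))=2.213481960; dist=6371·c=14102.094 ≈ 14102.1 km; running total=27155.9 km
Leg 3 bearing: y=sinΔλ·cosφ2=0.65193767, x=cosφ1·sinφ2-sinφ1·cosφ2·cosΔλ=-0.46449968; θ=atan2(y, x)=125.4695° ≈ 125.5°
Leg 4: φ1=0.4670955, φ2=-0.4590844, Δφ=-0.9261799, Δλ=0.4938217 rad; a=sin²(Δφ/2)+cosφ1·cosφ2·sin²(Δλ/2)=0.2473686152; c=2·atan2(√a, √(1-a))=1.041109893; dist=6371·c=6632.911 ≈ 6632.9 km; running total=33788.8 km
Leg 4 bearing: y=sinΔλ·cosφ2=0.42491641, x=cosφ1·sinφ2-sinφ1·cosφ2·cosΔλ=-0.75110291; θ=atan2(y, x)=150.5021° ≈ 150.5°
Leg 5: φ1=-0.4590844, φ2=0.7133510, Δφ=1.1724354, Δλ=-2.5945157 rad; a=sin²(Δφ/2)+cosφ1·cosφ2·sin²(Δλ/2)=0.9344554358; c=2·atan2(√a, √(1-a))=2.623793980; dist=6371·c=16716.191 ≈ 16716.2 km; running total=50505.0 km
Leg 5 bearing: y=sinΔλ·cosφ2=-0.39335610, x=cosφ1·sinφ2-sinφ1·cosφ2·cosΔλ=0.30044114; θ=atan2(y, x)=-52.6278° <0 so +360° → 307.3722° ≈ 307.4°
Leg 6: φ1=0.7133510, φ2=-0.4875315, Δφ=-1.2008825, Δλ=-0.0511783 rad; a=sin²(Δφ/2)+cosφ1·cosφ2·sin²(Δλ/2)=0.3196698258; c=2·atan2(√a, √(1-a))=1.201820531; dist=6371·c=7656.799 ≈ 7656.8 km; running total=58161.8 km
Leg 6 bearing: y=sinΔλ·cosφ2=-0.04519587, x=cosφ1·sinφ2-sinφ1·cosφ2·cosΔλ=-0.93160155; θ=atan2(y, x)=-177.2225° <0 so +360° → 182.7775° ≈ 182.8°
Leg 7: φ1=-0.4875315, φ2=1.1760465, Δφ=1.6635780, Δλ=0.3341677 rad; a=sin²(Δφ/2)+cosφ1·cosφ2·sin²(Δλ/2)=0.5557217713; c=2·atan2(√a, √(1-a))=1.682471850; dist=6371·c=10719.028 ≈ 10719.0 km; running total=68880.8 km
Leg 7 bearing: y=sinΔλ·cosφ2=0.12613483, x=cosφ1·sinφ2-sinφ1·cosφ2·cosΔλ=0.98573340; θ=atan2(y, x)=7.2920° ≈ 7.3°

Leg 1: dist=9651.5 km, bearing=168.6°
Leg 2: dist=3402.3 km, bearing=210.5°
Leg 3: dist=14102.1 km, bearing=125.5°
Leg 4: dist=6632.9 km, bearing=150.5°
Leg 5: dist=16716.2 km, bearing=307.4°
Leg 6: dist=7656.8 km, bearing=182.8°
Leg 7: dist=10719.0 km, bearing=7.3°
Total: 68880.8 km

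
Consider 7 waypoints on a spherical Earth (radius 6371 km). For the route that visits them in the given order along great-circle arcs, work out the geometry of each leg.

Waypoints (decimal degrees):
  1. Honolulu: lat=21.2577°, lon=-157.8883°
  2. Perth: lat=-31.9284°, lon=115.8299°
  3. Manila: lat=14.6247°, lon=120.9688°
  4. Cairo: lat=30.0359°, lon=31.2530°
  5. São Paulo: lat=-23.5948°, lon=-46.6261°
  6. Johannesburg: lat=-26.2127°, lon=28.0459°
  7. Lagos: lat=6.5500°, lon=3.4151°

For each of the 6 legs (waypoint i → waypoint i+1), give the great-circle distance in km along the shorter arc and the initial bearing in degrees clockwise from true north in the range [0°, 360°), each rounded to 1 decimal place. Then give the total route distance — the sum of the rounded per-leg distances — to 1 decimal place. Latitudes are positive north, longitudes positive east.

Leg 1: dist=10905.3 km, bearing=238.8°
Leg 2: dist=5205.4 km, bearing=6.8°
Leg 3: dist=9173.5 km, bearing=299.2°
Leg 4: dist=10222.7 km, bearing=243.7°
Leg 5: dist=7426.5 km, bearing=109.7°
Leg 6: dist=4509.1 km, bearing=320.4°
Total: 47442.5 km

Leg 1: φ1=0.3710169, φ2=-0.5572557, Δφ=-0.9282726, Δλ=4.7772838 rad; a=sin²(Δφ/2)+cosφ1·cosφ2·sin²(Δλ/2)=0.5702257572; c=2·atan2(√a, √(1-a))=1.711713762; dist=6371·c=10905.328 ≈ 10905.3 km; running total=10905.3 km
Leg 1 bearing: y=sinΔλ·cosφ2=-0.84692318, x=cosφ1·sinφ2-sinφ1·cosφ2·cosΔλ=-0.51282990; θ=atan2(y, x)=-121.1958° <0 so +360° → 238.8042° ≈ 238.8°
Leg 2: φ1=-0.5572557, φ2=0.2552492, Δφ=0.8125049, Δλ=0.0896907 rad; a=sin²(Δφ/2)+cosφ1·cosφ2·sin²(Δλ/2)=0.1578094250; c=2·atan2(√a, √(1-a))=0.817041724; dist=6371·c=5205.373 ≈ 5205.4 km; running total=16110.7 km
Leg 2 bearing: y=sinΔλ·cosφ2=0.08666847, x=cosφ1·sinφ2-sinφ1·cosφ2·cosΔλ=0.72395512; θ=atan2(y, x)=6.8267° ≈ 6.8°
Leg 3: φ1=0.2552492, φ2=0.5242253, Δφ=0.2689762, Δλ=-1.5658361 rad; a=sin²(Δφ/2)+cosφ1·cosφ2·sin²(Δλ/2)=0.4347323907; c=2·atan2(√a, √(1-a))=1.439887529; dist=6371·c=9173.523 ≈ 9173.5 km; running total=25284.2 km
Leg 3 bearing: y=sinΔλ·cosφ2=-0.86570130, x=cosφ1·sinφ2-sinφ1·cosφ2·cosΔλ=0.48324095; θ=atan2(y, x)=-60.8294° <0 so +360° → 299.1706° ≈ 299.2°
Leg 4: φ1=0.5242253, φ2=-0.4118069, Δφ=-0.9360323, Δλ=-1.3592467 rad; a=sin²(Δφ/2)+cosφ1·cosφ2·sin²(Δλ/2)=0.5168844247; c=2·atan2(√a, √(1-a))=1.604571597; dist=6371·c=10222.726 ≈ 10222.7 km; running total=35506.9 km
Leg 4 bearing: y=sinΔλ·cosφ2=-0.89596951, x=cosφ1·sinφ2-sinφ1·cosφ2·cosΔλ=-0.44282988; θ=atan2(y, x)=-116.3007° <0 so +360° → 243.6993° ≈ 243.7°
Leg 5: φ1=-0.4118069, φ2=-0.4574979, Δφ=-0.0456910, Δλ=1.3032723 rad; a=sin²(Δφ/2)+cosφ1·cosφ2·sin²(Δλ/2)=0.3029340394; c=2·atan2(√a, √(1-a))=1.165673203; dist=6371·c=7426.504 ≈ 7426.5 km; running total=42933.4 km
Leg 5 bearing: y=sinΔλ·cosφ2=0.86524701, x=cosφ1·sinφ2-sinφ1·cosφ2·cosΔλ=-0.30985101; θ=atan2(y, x)=109.7028° ≈ 109.7°
Leg 6: φ1=-0.4574979, φ2=0.1143191, Δφ=0.5718170, Δλ=-0.4298886 rad; a=sin²(Δφ/2)+cosφ1·cosφ2·sin²(Δλ/2)=0.1200893737; c=2·atan2(√a, √(1-a))=0.707758196; dist=6371·c=4509.127 ≈ 4509.1 km; running total=47442.5 km
Leg 6 bearing: y=sinΔλ·cosφ2=-0.41404912, x=cosφ1·sinφ2-sinφ1·cosφ2·cosΔλ=0.50123347; θ=atan2(y, x)=-39.5588° <0 so +360° → 320.4412° ≈ 320.4°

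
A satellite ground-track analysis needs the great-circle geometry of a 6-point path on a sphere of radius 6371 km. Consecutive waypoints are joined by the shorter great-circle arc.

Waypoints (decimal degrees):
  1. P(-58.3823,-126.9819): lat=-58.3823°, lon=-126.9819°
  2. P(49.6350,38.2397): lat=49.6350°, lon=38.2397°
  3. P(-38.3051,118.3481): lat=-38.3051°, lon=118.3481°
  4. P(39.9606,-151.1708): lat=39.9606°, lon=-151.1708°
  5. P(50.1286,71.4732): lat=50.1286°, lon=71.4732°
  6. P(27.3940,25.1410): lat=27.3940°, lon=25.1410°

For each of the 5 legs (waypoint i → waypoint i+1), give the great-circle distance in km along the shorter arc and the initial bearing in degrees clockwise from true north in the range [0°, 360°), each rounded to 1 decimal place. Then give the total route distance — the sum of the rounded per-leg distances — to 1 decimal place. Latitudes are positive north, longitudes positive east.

Leg 1: dist=18650.1 km, bearing=129.0°
Leg 2: dist=12525.3 km, bearing=123.1°
Leg 3: dist=12651.3 km, bearing=56.9°
Leg 4: dist=9167.4 km, bearing=334.0°
Leg 5: dist=4641.7 km, bearing=254.7°
Total: 57635.8 km

Leg 1: φ1=-1.0189634, φ2=0.8662942, Δφ=1.8852575, Δλ=2.8836609 rad; a=sin²(Δφ/2)+cosφ1·cosφ2·sin²(Δλ/2)=0.9885684109; c=2·atan2(√a, √(1-a))=2.927345908; dist=6371·c=18650.121 ≈ 18650.1 km; running total=18650.1 km
Leg 1 bearing: y=sinΔλ·cosφ2=0.16520454, x=cosφ1·sinφ2-sinφ1·cosφ2·cosΔλ=-0.13383232; θ=atan2(y, x)=129.0110° ≈ 129.0°
Leg 2: φ1=0.8662942, φ2=-0.6685501, Δφ=-1.5348443, Δλ=1.3981553 rad; a=sin²(Δφ/2)+cosφ1·cosφ2·sin²(Δλ/2)=0.6924890795; c=2·atan2(√a, √(1-a))=1.965980484; dist=6371·c=12525.262 ≈ 12525.3 km; running total=31175.4 km
Leg 2 bearing: y=sinΔλ·cosφ2=0.77305594, x=cosφ1·sinφ2-sinφ1·cosφ2·cosΔλ=-0.50415903; θ=atan2(y, x)=123.1109° ≈ 123.1°
Leg 3: φ1=-0.6685501, φ2=0.6974440, Δφ=1.3659942, Δλ=-4.7039922 rad; a=sin²(Δφ/2)+cosφ1·cosφ2·sin²(Δλ/2)=0.7015774921; c=2·atan2(√a, √(1-a))=1.985758139; dist=6371·c=12651.265 ≈ 12651.3 km; running total=43826.7 km
Leg 3 bearing: y=sinΔλ·cosφ2=0.76645926, x=cosφ1·sinφ2-sinφ1·cosφ2·cosΔλ=0.50000626; θ=atan2(y, x)=56.8812° ≈ 56.9°
Leg 4: φ1=0.6974440, φ2=0.8749091, Δφ=0.1774651, Δλ=3.8858709 rad; a=sin²(Δφ/2)+cosφ1·cosφ2·sin²(Δλ/2)=0.4342569988; c=2·atan2(√a, √(1-a))=1.438928479; dist=6371·c=9167.413 ≈ 9167.4 km; running total=52994.1 km
Leg 4 bearing: y=sinΔλ·cosφ2=-0.43428484, x=cosφ1·sinφ2-sinφ1·cosφ2·cosΔλ=0.89112744; θ=atan2(y, x)=-25.9820° <0 so +360° → 334.0180° ≈ 334.0°
Leg 5: φ1=0.8749091, φ2=0.4781155, Δφ=-0.3967936, Δλ=-0.8086494 rad; a=sin²(Δφ/2)+cosφ1·cosφ2·sin²(Δλ/2)=0.1269349486; c=2·atan2(√a, √(1-a))=0.728565736; dist=6371·c=4641.692 ≈ 4641.7 km; running total=57635.8 km
Leg 5 bearing: y=sinΔλ·cosφ2=-0.64224083, x=cosφ1·sinφ2-sinφ1·cosφ2·cosΔλ=-0.17554655; θ=atan2(y, x)=-105.2875° <0 so +360° → 254.7125° ≈ 254.7°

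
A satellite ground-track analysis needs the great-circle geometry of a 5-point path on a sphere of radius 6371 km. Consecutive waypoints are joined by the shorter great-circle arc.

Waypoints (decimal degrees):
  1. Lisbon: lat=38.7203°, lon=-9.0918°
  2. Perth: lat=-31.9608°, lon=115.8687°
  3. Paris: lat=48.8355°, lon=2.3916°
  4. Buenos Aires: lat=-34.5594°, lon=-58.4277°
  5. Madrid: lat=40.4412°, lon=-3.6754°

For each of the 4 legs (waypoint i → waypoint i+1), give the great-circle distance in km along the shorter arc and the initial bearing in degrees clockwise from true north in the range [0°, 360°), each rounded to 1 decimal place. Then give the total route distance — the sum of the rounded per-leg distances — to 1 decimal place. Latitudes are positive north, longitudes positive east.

Leg 1: φ1=0.6757967, φ2=-0.5578212, Δφ=-1.2336179, Δλ=2.1809722 rad; a=sin²(Δφ/2)+cosφ1·cosφ2·sin²(Δλ/2)=0.8552046878; c=2·atan2(√a, √(1-a))=2.360876039; dist=6371·c=15041.141 ≈ 15041.1 km; running total=15041.1 km
Leg 1 bearing: y=sinΔλ·cosφ2=0.69531247, x=cosφ1·sinφ2-sinφ1·cosφ2·cosΔλ=-0.10889941; θ=atan2(y, x)=98.9013° ≈ 98.9°
Leg 2: φ1=-0.5578212, φ2=0.8523403, Δφ=1.4101615, Δλ=-1.9805490 rad; a=sin²(Δφ/2)+cosφ1·cosφ2·sin²(Δλ/2)=0.8104862700; c=2·atan2(√a, √(1-a))=2.240779171; dist=6371·c=14276.004 ≈ 14276.0 km; running total=29317.1 km
Leg 2 bearing: y=sinΔλ·cosφ2=-0.60373502, x=cosφ1·sinφ2-sinφ1·cosφ2·cosΔλ=0.49989712; θ=atan2(y, x)=-50.3750° <0 so +360° → 309.6250° ≈ 309.6°
Leg 3: φ1=0.8523403, φ2=-0.6031753, Δφ=-1.4555156, Δλ=-1.0614970 rad; a=sin²(Δφ/2)+cosφ1·cosφ2·sin²(Δλ/2)=0.5813754192; c=2·atan2(√a, √(1-a))=1.734274353; dist=6371·c=11049.062 ≈ 11049.1 km; running total=40366.2 km
Leg 3 bearing: y=sinΔλ·cosφ2=-0.71902027, x=cosφ1·sinφ2-sinφ1·cosφ2·cosΔλ=-0.67566413; θ=atan2(y, x)=-133.2194° <0 so +360° → 226.7806° ≈ 226.8°
Leg 4: φ1=-0.6031753, φ2=0.7058321, Δφ=1.3090074, Δλ=0.9556079 rad; a=sin²(Δφ/2)+cosφ1·cosφ2·sin²(Δλ/2)=0.5031226230; c=2·atan2(√a, √(1-a))=1.577041613; dist=6371·c=10047.332 ≈ 10047.3 km; running total=50413.5 km
Leg 4 bearing: y=sinΔλ·cosφ2=0.62154071, x=cosφ1·sinφ2-sinφ1·cosφ2·cosΔλ=0.78335697; θ=atan2(y, x)=38.4296° ≈ 38.4°

Leg 1: dist=15041.1 km, bearing=98.9°
Leg 2: dist=14276.0 km, bearing=309.6°
Leg 3: dist=11049.1 km, bearing=226.8°
Leg 4: dist=10047.3 km, bearing=38.4°
Total: 50413.5 km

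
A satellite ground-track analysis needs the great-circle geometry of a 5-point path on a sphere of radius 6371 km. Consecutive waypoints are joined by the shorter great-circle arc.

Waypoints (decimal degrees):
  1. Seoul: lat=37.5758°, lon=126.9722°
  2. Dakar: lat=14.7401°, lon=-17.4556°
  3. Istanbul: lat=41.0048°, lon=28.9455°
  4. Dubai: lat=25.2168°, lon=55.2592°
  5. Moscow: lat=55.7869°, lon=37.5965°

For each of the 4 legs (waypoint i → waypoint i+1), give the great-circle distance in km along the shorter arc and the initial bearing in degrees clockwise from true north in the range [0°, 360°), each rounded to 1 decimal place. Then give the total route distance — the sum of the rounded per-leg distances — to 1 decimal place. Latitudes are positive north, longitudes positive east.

Leg 1: dist=13112.4 km, bearing=320.5°
Leg 2: dist=5327.9 km, bearing=47.4°
Leg 3: dist=2994.9 km, bearing=117.7°
Leg 4: dist=3688.6 km, bearing=341.8°
Total: 25123.8 km

Leg 1: φ1=0.6558214, φ2=0.2572633, Δφ=-0.3985582, Δλ=-2.5207406 rad; a=sin²(Δφ/2)+cosφ1·cosφ2·sin²(Δλ/2)=0.7341361150; c=2·atan2(√a, √(1-a))=2.058130679; dist=6371·c=13112.351 ≈ 13112.4 km; running total=13112.4 km
Leg 1 bearing: y=sinΔλ·cosφ2=-0.56258365, x=cosφ1·sinφ2-sinφ1·cosφ2·cosΔλ=0.68133747; θ=atan2(y, x)=-39.5467° <0 so +360° → 320.4533° ≈ 320.5°
Leg 2: φ1=0.2572633, φ2=0.7156688, Δφ=0.4584055, Δλ=0.8098520 rad; a=sin²(Δφ/2)+cosφ1·cosφ2·sin²(Δλ/2)=0.1648862118; c=2·atan2(√a, √(1-a))=0.836280939; dist=6371·c=5327.946 ≈ 5327.9 km; running total=18440.3 km
Leg 2 bearing: y=sinΔλ·cosφ2=0.54650963, x=cosφ1·sinφ2-sinφ1·cosφ2·cosΔλ=0.50211774; θ=atan2(y, x)=47.4241° ≈ 47.4°
Leg 3: φ1=0.7156688, φ2=0.4401162, Δφ=-0.2755526, Δλ=0.4592607 rad; a=sin²(Δφ/2)+cosφ1·cosφ2·sin²(Δλ/2)=0.0542349815; c=2·atan2(√a, √(1-a))=0.470084454; dist=6371·c=2994.908 ≈ 2994.9 km; running total=21435.2 km
Leg 3 bearing: y=sinΔλ·cosφ2=0.40104139, x=cosφ1·sinφ2-sinφ1·cosφ2·cosΔλ=-0.21057065; θ=atan2(y, x)=117.7022° ≈ 117.7°
Leg 4: φ1=0.4401162, φ2=0.9736651, Δφ=0.5335489, Δλ=-0.3082723 rad; a=sin²(Δφ/2)+cosφ1·cosφ2·sin²(Δλ/2)=0.0814862268; c=2·atan2(√a, √(1-a))=0.578968400; dist=6371·c=3688.608 ≈ 3688.6 km; running total=25123.8 km
Leg 4 bearing: y=sinΔλ·cosφ2=-0.17060067, x=cosφ1·sinφ2-sinφ1·cosφ2·cosΔλ=0.51988489; θ=atan2(y, x)=-18.1673° <0 so +360° → 341.8327° ≈ 341.8°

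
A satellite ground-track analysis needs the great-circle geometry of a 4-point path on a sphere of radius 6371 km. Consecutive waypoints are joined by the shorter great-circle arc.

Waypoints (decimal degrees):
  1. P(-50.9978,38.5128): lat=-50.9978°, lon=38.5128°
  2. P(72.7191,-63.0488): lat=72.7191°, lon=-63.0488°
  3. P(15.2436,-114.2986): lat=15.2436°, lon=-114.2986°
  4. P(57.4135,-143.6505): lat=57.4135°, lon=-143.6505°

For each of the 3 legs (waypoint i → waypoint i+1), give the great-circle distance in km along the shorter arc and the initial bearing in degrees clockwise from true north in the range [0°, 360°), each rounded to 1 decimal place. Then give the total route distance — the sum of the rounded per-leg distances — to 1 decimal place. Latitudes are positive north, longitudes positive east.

Leg 1: φ1=-0.8900795, φ2=1.2691877, Δφ=2.1592672, Δλ=-1.7725843 rad; a=sin²(Δφ/2)+cosφ1·cosφ2·sin²(Δλ/2)=0.8897558621; c=2·atan2(√a, √(1-a))=2.464682255; dist=6371·c=15702.491 ≈ 15702.5 km; running total=15702.5 km
Leg 1 bearing: y=sinΔλ·cosφ2=-0.29102924, x=cosφ1·sinφ2-sinφ1·cosφ2·cosΔλ=0.55467419; θ=atan2(y, x)=-27.6853° <0 so +360° → 332.3147° ≈ 332.3°
Leg 2: φ1=1.2691877, φ2=0.2660510, Δφ=-1.0031367, Δλ=-0.8944778 rad; a=sin²(Δφ/2)+cosφ1·cosφ2·sin²(Δλ/2)=0.2847756404; c=2·atan2(√a, √(1-a))=1.125806476; dist=6371·c=7172.513 ≈ 7172.5 km; running total=22875.0 km
Leg 2 bearing: y=sinΔλ·cosφ2=-0.75244346, x=cosφ1·sinφ2-sinφ1·cosφ2·cosΔλ=-0.49854060; θ=atan2(y, x)=-123.5270° <0 so +360° → 236.4730° ≈ 236.5°
Leg 3: φ1=0.2660510, φ2=1.0020546, Δφ=0.7360036, Δλ=-0.5122873 rad; a=sin²(Δφ/2)+cosφ1·cosφ2·sin²(Δλ/2)=0.1627744846; c=2·atan2(√a, √(1-a))=0.830575416; dist=6371·c=5291.596 ≈ 5291.6 km; running total=28166.6 km
Leg 3 bearing: y=sinΔλ·cosφ2=-0.26399315, x=cosφ1·sinφ2-sinφ1·cosφ2·cosΔλ=0.68950955; θ=atan2(y, x)=-20.9504° <0 so +360° → 339.0496° ≈ 339.0°

Leg 1: dist=15702.5 km, bearing=332.3°
Leg 2: dist=7172.5 km, bearing=236.5°
Leg 3: dist=5291.6 km, bearing=339.0°
Total: 28166.6 km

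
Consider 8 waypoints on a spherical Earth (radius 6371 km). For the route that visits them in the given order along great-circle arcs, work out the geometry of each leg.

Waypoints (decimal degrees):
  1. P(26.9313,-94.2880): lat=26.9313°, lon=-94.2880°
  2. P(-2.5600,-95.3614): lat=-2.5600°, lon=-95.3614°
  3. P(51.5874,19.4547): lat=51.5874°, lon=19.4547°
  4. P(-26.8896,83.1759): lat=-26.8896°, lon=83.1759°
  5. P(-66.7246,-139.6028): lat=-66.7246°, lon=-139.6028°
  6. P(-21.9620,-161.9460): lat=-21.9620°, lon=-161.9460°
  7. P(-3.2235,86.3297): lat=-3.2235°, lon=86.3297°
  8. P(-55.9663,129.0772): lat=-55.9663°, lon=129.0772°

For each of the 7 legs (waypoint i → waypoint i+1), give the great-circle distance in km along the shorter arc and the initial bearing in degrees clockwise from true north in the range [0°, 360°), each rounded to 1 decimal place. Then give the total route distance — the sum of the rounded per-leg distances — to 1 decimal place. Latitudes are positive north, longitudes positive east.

Leg 1: φ1=0.4700399, φ2=-0.0446804, Δφ=-0.5147203, Δλ=-0.0187344 rad; a=sin²(Δφ/2)+cosφ1·cosφ2·sin²(Δλ/2)=0.0648629193; c=2·atan2(√a, √(1-a))=0.515037683; dist=6371·c=3281.305 ≈ 3281.3 km; running total=3281.3 km
Leg 1 bearing: y=sinΔλ·cosφ2=-0.01871457, x=cosφ1·sinφ2-sinφ1·cosφ2·cosΔλ=-0.49221200; θ=atan2(y, x)=-177.8226° <0 so +360° → 182.1774° ≈ 182.2°
Leg 2: φ1=-0.0446804, φ2=0.9003700, Δφ=0.9450504, Δλ=2.0039190 rad; a=sin²(Δφ/2)+cosφ1·cosφ2·sin²(Δλ/2)=0.6477551240; c=2·atan2(√a, √(1-a))=1.870785902; dist=6371·c=11918.777 ≈ 11918.8 km; running total=15200.1 km
Leg 2 bearing: y=sinΔλ·cosφ2=0.56394715, x=cosφ1·sinφ2-sinφ1·cosφ2·cosΔλ=0.77112730; θ=atan2(y, x)=36.1791° ≈ 36.2°
Leg 3: φ1=0.9003700, φ2=-0.4693121, Δφ=-1.3696820, Δλ=1.1121447 rad; a=sin²(Δφ/2)+cosφ1·cosφ2·sin²(Δλ/2)=0.5545203047; c=2·atan2(√a, √(1-a))=1.680054180; dist=6371·c=10703.625 ≈ 10703.6 km; running total=25903.7 km
Leg 3 bearing: y=sinΔλ·cosφ2=0.79970415, x=cosφ1·sinφ2-sinφ1·cosφ2·cosΔλ=-0.59040953; θ=atan2(y, x)=126.4379° ≈ 126.4°
Leg 4: φ1=-0.4693121, φ2=-1.1645640, Δφ=-0.6952519, Δλ=-3.8882218 rad; a=sin²(Δφ/2)+cosφ1·cosφ2·sin²(Δλ/2)=0.4216051421; c=2·atan2(√a, √(1-a))=1.413357005; dist=6371·c=9004.497 ≈ 9004.5 km; running total=34908.2 km
Leg 4 bearing: y=sinΔλ·cosφ2=0.26837420, x=cosφ1·sinφ2-sinφ1·cosφ2·cosΔλ=-0.95046950; θ=atan2(y, x)=164.2325° ≈ 164.2°
Leg 5: φ1=-1.1645640, φ2=-0.3833092, Δφ=0.7812548, Δλ=-0.3899624 rad; a=sin²(Δφ/2)+cosφ1·cosφ2·sin²(Δλ/2)=0.1587416201; c=2·atan2(√a, √(1-a))=0.819595692; dist=6371·c=5221.644 ≈ 5221.6 km; running total=40129.8 km
Leg 5 bearing: y=sinΔλ·cosφ2=-0.35256669, x=cosφ1·sinφ2-sinφ1·cosφ2·cosΔλ=0.64020903; θ=atan2(y, x)=-28.8418° <0 so +360° → 331.1582° ≈ 331.2°
Leg 6: φ1=-0.3833092, φ2=-0.0562607, Δφ=0.3270485, Δλ=4.3332284 rad; a=sin²(Δφ/2)+cosφ1·cosφ2·sin²(Δλ/2)=0.6608536872; c=2·atan2(√a, √(1-a))=1.898328499; dist=6371·c=12094.251 ≈ 12094.3 km; running total=52224.1 km
Leg 6 bearing: y=sinΔλ·cosφ2=-0.92750583, x=cosφ1·sinφ2-sinφ1·cosφ2·cosΔλ=-0.19036096; θ=atan2(y, x)=-101.5983° <0 so +360° → 258.4017° ≈ 258.4°
Leg 7: φ1=-0.0562607, φ2=-0.9767962, Δφ=-0.9205355, Δλ=0.7460846 rad; a=sin²(Δφ/2)+cosφ1·cosφ2·sin²(Δλ/2)=0.2715243313; c=2·atan2(√a, √(1-a))=1.096231579; dist=6371·c=6984.091 ≈ 6984.1 km; running total=59208.2 km
Leg 7 bearing: y=sinΔλ·cosφ2=0.37989356, x=cosφ1·sinφ2-sinφ1·cosφ2·cosΔλ=-0.80428624; θ=atan2(y, x)=154.7169° ≈ 154.7°

Leg 1: dist=3281.3 km, bearing=182.2°
Leg 2: dist=11918.8 km, bearing=36.2°
Leg 3: dist=10703.6 km, bearing=126.4°
Leg 4: dist=9004.5 km, bearing=164.2°
Leg 5: dist=5221.6 km, bearing=331.2°
Leg 6: dist=12094.3 km, bearing=258.4°
Leg 7: dist=6984.1 km, bearing=154.7°
Total: 59208.2 km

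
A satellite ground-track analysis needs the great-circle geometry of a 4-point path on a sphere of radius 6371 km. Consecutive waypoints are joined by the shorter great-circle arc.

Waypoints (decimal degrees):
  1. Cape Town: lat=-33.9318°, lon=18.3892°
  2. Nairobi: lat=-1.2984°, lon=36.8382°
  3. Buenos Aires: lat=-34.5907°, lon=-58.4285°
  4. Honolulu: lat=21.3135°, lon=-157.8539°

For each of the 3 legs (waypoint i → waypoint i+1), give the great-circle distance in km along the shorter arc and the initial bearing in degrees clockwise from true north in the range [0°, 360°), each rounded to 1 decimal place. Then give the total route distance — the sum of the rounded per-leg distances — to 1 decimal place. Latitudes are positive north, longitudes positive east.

Leg 1: φ1=-0.5922216, φ2=-0.0226614, Δφ=0.5695603, Δλ=0.3219958 rad; a=sin²(Δφ/2)+cosφ1·cosφ2·sin²(Δλ/2)=0.1002464189; c=2·atan2(√a, √(1-a))=0.644322056; dist=6371·c=4104.976 ≈ 4105.0 km; running total=4105.0 km
Leg 1 bearing: y=sinΔλ·cosφ2=0.31637916, x=cosφ1·sinφ2-sinφ1·cosφ2·cosΔλ=0.51058058; θ=atan2(y, x)=31.7843° ≈ 31.8°
Leg 2: φ1=-0.0226614, φ2=-0.6037216, Δφ=-0.5810603, Δλ=-1.6627176 rad; a=sin²(Δφ/2)+cosφ1·cosφ2·sin²(Δλ/2)=0.5313411488; c=2·atan2(√a, √(1-a))=1.633519744; dist=6371·c=10407.154 ≈ 10407.2 km; running total=14512.2 km
Leg 2 bearing: y=sinΔλ·cosφ2=-0.81975303, x=cosφ1·sinφ2-sinφ1·cosφ2·cosΔλ=-0.56927664; θ=atan2(y, x)=-124.7780° <0 so +360° → 235.2220° ≈ 235.2°
Leg 3: φ1=-0.6037216, φ2=0.3719908, Δφ=0.9757124, Δλ=-1.7353006 rad; a=sin²(Δφ/2)+cosφ1·cosφ2·sin²(Δλ/2)=0.6659700431; c=2·atan2(√a, √(1-a))=1.909155860; dist=6371·c=12163.232 ≈ 12163.2 km; running total=26675.4 km
Leg 3 bearing: y=sinΔλ·cosφ2=-0.91902862, x=cosφ1·sinφ2-sinφ1·cosφ2·cosΔλ=0.21260803; θ=atan2(y, x)=-76.9743° <0 so +360° → 283.0257° ≈ 283.0°

Leg 1: dist=4105.0 km, bearing=31.8°
Leg 2: dist=10407.2 km, bearing=235.2°
Leg 3: dist=12163.2 km, bearing=283.0°
Total: 26675.4 km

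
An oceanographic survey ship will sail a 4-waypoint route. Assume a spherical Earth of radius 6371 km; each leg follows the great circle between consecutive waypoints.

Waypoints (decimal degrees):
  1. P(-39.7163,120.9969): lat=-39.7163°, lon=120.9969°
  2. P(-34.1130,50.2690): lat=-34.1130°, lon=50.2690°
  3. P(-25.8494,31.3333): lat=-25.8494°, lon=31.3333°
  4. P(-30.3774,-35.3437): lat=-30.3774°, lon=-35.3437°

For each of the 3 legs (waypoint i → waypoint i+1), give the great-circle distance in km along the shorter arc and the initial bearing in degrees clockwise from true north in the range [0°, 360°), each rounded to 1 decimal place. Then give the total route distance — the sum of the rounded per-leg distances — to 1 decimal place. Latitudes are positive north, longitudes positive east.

Leg 1: dist=6154.7 km, bearing=251.8°
Leg 2: dist=2037.5 km, bearing=291.7°
Leg 3: dist=6464.7 km, bearing=248.9°
Total: 14656.9 km

Leg 1: φ1=-0.6931802, φ2=-0.5953842, Δφ=0.0977960, Δλ=-1.2344347 rad; a=sin²(Δφ/2)+cosφ1·cosφ2·sin²(Δλ/2)=0.2157200664; c=2·atan2(√a, √(1-a))=0.966042152; dist=6371·c=6154.655 ≈ 6154.7 km; running total=6154.7 km
Leg 1 bearing: y=sinΔλ·cosφ2=-0.78153721, x=cosφ1·sinφ2-sinφ1·cosφ2·cosΔλ=-0.25678641; θ=atan2(y, x)=-108.1888° <0 so +360° → 251.8112° ≈ 251.8°
Leg 2: φ1=-0.5953842, φ2=-0.4511571, Δφ=0.1442270, Δλ=-0.3304903 rad; a=sin²(Δφ/2)+cosφ1·cosφ2·sin²(Δλ/2)=0.0253523133; c=2·atan2(√a, √(1-a))=0.319809349; dist=6371·c=2037.505 ≈ 2037.5 km; running total=8192.2 km
Leg 2 bearing: y=sinΔλ·cosφ2=-0.29203772, x=cosφ1·sinφ2-sinφ1·cosφ2·cosΔλ=0.11641419; θ=atan2(y, x)=-68.2664° <0 so +360° → 291.7336° ≈ 291.7°
Leg 3: φ1=-0.4511571, φ2=-0.5301856, Δφ=-0.0790285, Δλ=-1.1637332 rad; a=sin²(Δφ/2)+cosφ1·cosφ2·sin²(Δλ/2)=0.2360645332; c=2·atan2(√a, √(1-a))=1.014704496; dist=6371·c=6464.682 ≈ 6464.7 km; running total=14656.9 km
Leg 3 bearing: y=sinΔλ·cosφ2=-0.79221877, x=cosφ1·sinφ2-sinφ1·cosφ2·cosΔλ=-0.30617265; θ=atan2(y, x)=-111.1303° <0 so +360° → 248.8697° ≈ 248.9°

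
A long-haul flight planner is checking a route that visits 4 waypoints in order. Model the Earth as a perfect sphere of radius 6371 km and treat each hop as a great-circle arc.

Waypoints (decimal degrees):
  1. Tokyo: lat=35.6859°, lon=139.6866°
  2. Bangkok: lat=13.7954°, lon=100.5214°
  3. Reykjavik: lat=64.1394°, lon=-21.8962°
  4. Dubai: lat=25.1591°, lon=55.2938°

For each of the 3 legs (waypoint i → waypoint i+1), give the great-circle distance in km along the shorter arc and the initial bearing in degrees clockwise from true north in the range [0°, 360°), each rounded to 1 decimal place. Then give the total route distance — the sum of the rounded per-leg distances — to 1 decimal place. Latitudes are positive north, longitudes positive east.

Leg 1: φ1=0.6228365, φ2=0.2407752, Δφ=-0.3820613, Δλ=-0.6835617 rad; a=sin²(Δφ/2)+cosφ1·cosφ2·sin²(Δλ/2)=0.1246611845; c=2·atan2(√a, √(1-a))=0.721709170; dist=6371·c=4598.009 ≈ 4598.0 km; running total=4598.0 km
Leg 1 bearing: y=sinΔλ·cosφ2=-0.61334021, x=cosφ1·sinφ2-sinφ1·cosφ2·cosΔλ=-0.24555424; θ=atan2(y, x)=-111.8190° <0 so +360° → 248.1810° ≈ 248.2°
Leg 2: φ1=0.2407752, φ2=1.1194437, Δφ=0.8786686, Δλ=-2.1365902 rad; a=sin²(Δφ/2)+cosφ1·cosφ2·sin²(Δλ/2)=0.5062551996; c=2·atan2(√a, √(1-a))=1.583307052; dist=6371·c=10087.249 ≈ 10087.2 km; running total=14685.2 km
Leg 2 bearing: y=sinΔλ·cosφ2=-0.36820976, x=cosφ1·sinφ2-sinφ1·cosφ2·cosΔλ=0.92965857; θ=atan2(y, x)=-21.6070° <0 so +360° → 338.3930° ≈ 338.4°
Leg 3: φ1=1.1194437, φ2=0.4391091, Δφ=-0.6803346, Δλ=1.3472196 rad; a=sin²(Δφ/2)+cosφ1·cosφ2·sin²(Δλ/2)=0.2649526483; c=2·atan2(√a, √(1-a))=1.081398253; dist=6371·c=6889.588 ≈ 6889.6 km; running total=21574.8 km
Leg 3 bearing: y=sinΔλ·cosφ2=0.88260266, x=cosφ1·sinφ2-sinφ1·cosφ2·cosΔλ=0.00484849; θ=atan2(y, x)=89.6853° ≈ 89.7°

Leg 1: dist=4598.0 km, bearing=248.2°
Leg 2: dist=10087.2 km, bearing=338.4°
Leg 3: dist=6889.6 km, bearing=89.7°
Total: 21574.8 km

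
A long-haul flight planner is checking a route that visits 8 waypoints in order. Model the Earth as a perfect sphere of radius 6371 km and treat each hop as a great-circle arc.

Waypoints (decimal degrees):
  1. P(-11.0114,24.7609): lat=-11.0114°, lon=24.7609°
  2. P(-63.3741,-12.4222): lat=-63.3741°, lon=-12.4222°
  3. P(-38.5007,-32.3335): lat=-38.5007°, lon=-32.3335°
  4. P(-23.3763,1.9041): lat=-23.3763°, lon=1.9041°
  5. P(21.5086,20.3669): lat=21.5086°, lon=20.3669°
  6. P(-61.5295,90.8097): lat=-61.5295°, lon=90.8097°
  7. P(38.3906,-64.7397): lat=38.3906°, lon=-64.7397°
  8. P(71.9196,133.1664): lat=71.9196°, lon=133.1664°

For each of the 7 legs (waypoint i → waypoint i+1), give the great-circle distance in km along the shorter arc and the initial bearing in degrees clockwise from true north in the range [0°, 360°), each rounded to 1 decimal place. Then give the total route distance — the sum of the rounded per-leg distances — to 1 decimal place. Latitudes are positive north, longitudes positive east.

Leg 1: dist=6514.4 km, bearing=198.5°
Leg 2: dist=3068.0 km, bearing=324.9°
Leg 3: dist=3643.5 km, bearing=72.6°
Leg 4: dist=5376.3 km, bearing=23.2°
Leg 5: dist=11120.7 km, bearing=152.9°
Leg 6: dist=16943.9 km, bearing=224.4°
Leg 7: dist=7668.9 km, bearing=354.1°
Total: 54335.7 km

Leg 1: φ1=-0.1921852, φ2=-1.1060867, Δφ=-0.9139015, Δλ=-0.6489675 rad; a=sin²(Δφ/2)+cosφ1·cosφ2·sin²(Δλ/2)=0.2393848564; c=2·atan2(√a, √(1-a))=1.022504407; dist=6371·c=6514.376 ≈ 6514.4 km; running total=6514.4 km
Leg 1 bearing: y=sinΔλ·cosφ2=-0.27085379, x=cosφ1·sinφ2-sinφ1·cosφ2·cosΔλ=-0.80929427; θ=atan2(y, x)=-161.4957° <0 so +360° → 198.5043° ≈ 198.5°
Leg 2: φ1=-1.1060867, φ2=-0.6719640, Δφ=0.4341227, Δλ=-0.3475177 rad; a=sin²(Δφ/2)+cosφ1·cosφ2·sin²(Δλ/2)=0.0568635389; c=2·atan2(√a, √(1-a))=0.481561179; dist=6371·c=3068.026 ≈ 3068.0 km; running total=9582.4 km
Leg 2 bearing: y=sinΔλ·cosφ2=-0.26652635, x=cosφ1·sinφ2-sinφ1·cosφ2·cosΔλ=0.37879284; θ=atan2(y, x)=-35.1310° <0 so +360° → 324.8690° ≈ 324.9°
Leg 3: φ1=-0.6719640, φ2=-0.4079934, Δφ=0.2639706, Δλ=0.5975588 rad; a=sin²(Δφ/2)+cosφ1·cosφ2·sin²(Δλ/2)=0.0795612767; c=2·atan2(√a, √(1-a))=0.571893919; dist=6371·c=3643.536 ≈ 3643.5 km; running total=13225.9 km
Leg 3 bearing: y=sinΔλ·cosφ2=0.51644502, x=cosφ1·sinφ2-sinφ1·cosφ2·cosΔλ=0.16189399; θ=atan2(y, x)=72.5950° ≈ 72.6°
Leg 4: φ1=-0.4079934, φ2=0.3753959, Δφ=0.7833893, Δλ=0.3222366 rad; a=sin²(Δφ/2)+cosφ1·cosφ2·sin²(Δλ/2)=0.1677149261; c=2·atan2(√a, √(1-a))=0.843877920; dist=6371·c=5376.346 ≈ 5376.3 km; running total=18602.2 km
Leg 4 bearing: y=sinΔλ·cosφ2=0.29463547, x=cosφ1·sinφ2-sinφ1·cosφ2·cosΔλ=0.68668512; θ=atan2(y, x)=23.2227° ≈ 23.2°
Leg 5: φ1=0.3753959, φ2=-1.0738924, Δφ=-1.4492882, Δλ=1.2294588 rad; a=sin²(Δφ/2)+cosφ1·cosφ2·sin²(Δλ/2)=0.5869182302; c=2·atan2(√a, √(1-a))=1.745520443; dist=6371·c=11120.711 ≈ 11120.7 km; running total=29722.9 km
Leg 5 bearing: y=sinΔλ·cosφ2=0.44920398, x=cosφ1·sinφ2-sinφ1·cosφ2·cosΔλ=-0.87635419; θ=atan2(y, x)=152.8611° ≈ 152.9°
Leg 6: φ1=-1.0738924, φ2=0.6700424, Δφ=1.7439347, Δλ=-2.7148492 rad; a=sin²(Δφ/2)+cosφ1·cosφ2·sin²(Δλ/2)=0.9430231501; c=2·atan2(√a, √(1-a))=2.659542412; dist=6371·c=16943.945 ≈ 16943.9 km; running total=46666.8 km
Leg 6 bearing: y=sinΔλ·cosφ2=-0.32441958, x=cosφ1·sinφ2-sinφ1·cosφ2·cosΔλ=-0.33117049; θ=atan2(y, x)=-135.5900° <0 so +360° → 224.4100° ≈ 224.4°
Leg 7: φ1=0.6700424, φ2=1.2552338, Δφ=0.5851914, Δλ=3.4541131 rad; a=sin²(Δφ/2)+cosφ1·cosφ2·sin²(Δλ/2)=0.3205573373; c=2·atan2(√a, √(1-a))=1.203722940; dist=6371·c=7668.919 ≈ 7668.9 km; running total=54335.7 km
Leg 7 bearing: y=sinΔλ·cosφ2=-0.09541995, x=cosφ1·sinφ2-sinφ1·cosφ2·cosΔλ=0.92849144; θ=atan2(y, x)=-5.8676° <0 so +360° → 354.1324° ≈ 354.1°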